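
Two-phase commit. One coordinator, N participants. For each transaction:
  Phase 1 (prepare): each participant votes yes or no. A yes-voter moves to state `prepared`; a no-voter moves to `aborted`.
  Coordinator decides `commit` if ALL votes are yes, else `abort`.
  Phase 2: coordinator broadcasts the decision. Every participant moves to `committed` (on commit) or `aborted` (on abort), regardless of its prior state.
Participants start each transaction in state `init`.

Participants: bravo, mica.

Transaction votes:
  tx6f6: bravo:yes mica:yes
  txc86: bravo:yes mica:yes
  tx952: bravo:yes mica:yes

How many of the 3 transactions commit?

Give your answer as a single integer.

tx6f6: all yes -> commit (commits=1)
txc86: all yes -> commit (commits=2)
tx952: all yes -> commit (commits=3)

Answer: 3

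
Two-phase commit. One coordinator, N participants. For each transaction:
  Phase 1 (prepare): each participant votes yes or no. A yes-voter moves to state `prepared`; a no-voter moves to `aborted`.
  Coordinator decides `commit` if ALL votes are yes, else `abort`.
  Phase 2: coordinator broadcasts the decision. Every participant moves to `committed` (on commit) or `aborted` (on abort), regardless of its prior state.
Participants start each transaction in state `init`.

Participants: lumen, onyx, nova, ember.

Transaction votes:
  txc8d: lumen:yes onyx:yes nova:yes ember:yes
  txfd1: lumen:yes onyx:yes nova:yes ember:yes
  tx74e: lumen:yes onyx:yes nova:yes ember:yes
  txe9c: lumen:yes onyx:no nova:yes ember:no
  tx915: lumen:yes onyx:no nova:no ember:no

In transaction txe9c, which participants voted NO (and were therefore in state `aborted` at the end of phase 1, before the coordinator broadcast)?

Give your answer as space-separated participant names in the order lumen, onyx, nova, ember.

Answer: onyx ember

Derivation:
Txn txe9c phase 1: lumen yes -> prepared; onyx no -> aborted; nova yes -> prepared; ember no -> aborted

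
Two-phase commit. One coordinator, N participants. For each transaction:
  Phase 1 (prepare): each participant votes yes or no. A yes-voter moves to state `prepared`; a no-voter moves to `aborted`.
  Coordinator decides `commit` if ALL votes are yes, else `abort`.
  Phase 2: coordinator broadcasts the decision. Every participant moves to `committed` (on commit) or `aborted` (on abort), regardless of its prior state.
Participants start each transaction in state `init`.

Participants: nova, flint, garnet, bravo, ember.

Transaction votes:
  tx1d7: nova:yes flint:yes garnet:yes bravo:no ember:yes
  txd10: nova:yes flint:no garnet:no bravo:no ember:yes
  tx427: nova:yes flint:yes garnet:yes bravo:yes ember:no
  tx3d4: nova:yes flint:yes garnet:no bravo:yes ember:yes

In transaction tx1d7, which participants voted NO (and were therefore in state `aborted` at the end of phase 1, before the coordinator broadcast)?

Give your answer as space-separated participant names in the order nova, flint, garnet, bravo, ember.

Txn tx1d7 phase 1: nova yes -> prepared; flint yes -> prepared; garnet yes -> prepared; bravo no -> aborted; ember yes -> prepared

Answer: bravo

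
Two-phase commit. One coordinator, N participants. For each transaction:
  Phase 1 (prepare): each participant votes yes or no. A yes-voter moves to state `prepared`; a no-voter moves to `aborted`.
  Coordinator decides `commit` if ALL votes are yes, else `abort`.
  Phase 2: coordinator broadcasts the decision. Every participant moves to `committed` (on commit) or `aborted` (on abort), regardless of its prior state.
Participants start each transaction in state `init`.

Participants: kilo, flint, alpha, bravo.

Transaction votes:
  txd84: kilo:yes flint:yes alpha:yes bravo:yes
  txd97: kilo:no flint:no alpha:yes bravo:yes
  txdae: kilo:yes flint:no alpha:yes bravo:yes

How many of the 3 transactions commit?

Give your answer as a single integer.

Answer: 1

Derivation:
txd84: all yes -> commit (commits=1)
txd97: no from kilo, flint -> abort (commits=1)
txdae: no from flint -> abort (commits=1)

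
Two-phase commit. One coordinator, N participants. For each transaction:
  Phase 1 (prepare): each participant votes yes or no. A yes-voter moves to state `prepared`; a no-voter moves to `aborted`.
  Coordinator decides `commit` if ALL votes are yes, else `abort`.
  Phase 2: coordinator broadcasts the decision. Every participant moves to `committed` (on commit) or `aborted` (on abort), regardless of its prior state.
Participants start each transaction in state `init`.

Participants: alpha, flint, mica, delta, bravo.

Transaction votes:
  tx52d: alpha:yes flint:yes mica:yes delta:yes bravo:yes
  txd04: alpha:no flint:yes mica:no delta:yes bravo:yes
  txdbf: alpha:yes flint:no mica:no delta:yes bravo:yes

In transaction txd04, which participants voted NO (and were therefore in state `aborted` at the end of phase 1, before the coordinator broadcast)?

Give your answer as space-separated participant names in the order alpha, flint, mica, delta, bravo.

Txn txd04 phase 1: alpha no -> aborted; flint yes -> prepared; mica no -> aborted; delta yes -> prepared; bravo yes -> prepared

Answer: alpha mica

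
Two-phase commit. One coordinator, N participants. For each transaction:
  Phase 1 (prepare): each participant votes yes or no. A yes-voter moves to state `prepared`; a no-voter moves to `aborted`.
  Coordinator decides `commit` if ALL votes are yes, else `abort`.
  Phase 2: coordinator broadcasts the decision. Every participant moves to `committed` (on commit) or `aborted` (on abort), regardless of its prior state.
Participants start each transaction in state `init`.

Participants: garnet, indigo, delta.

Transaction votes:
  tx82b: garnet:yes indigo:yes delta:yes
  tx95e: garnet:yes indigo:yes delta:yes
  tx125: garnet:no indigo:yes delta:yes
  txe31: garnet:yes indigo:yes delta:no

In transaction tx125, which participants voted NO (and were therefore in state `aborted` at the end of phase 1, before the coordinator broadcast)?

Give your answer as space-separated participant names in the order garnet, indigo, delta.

Txn tx125 phase 1: garnet no -> aborted; indigo yes -> prepared; delta yes -> prepared

Answer: garnet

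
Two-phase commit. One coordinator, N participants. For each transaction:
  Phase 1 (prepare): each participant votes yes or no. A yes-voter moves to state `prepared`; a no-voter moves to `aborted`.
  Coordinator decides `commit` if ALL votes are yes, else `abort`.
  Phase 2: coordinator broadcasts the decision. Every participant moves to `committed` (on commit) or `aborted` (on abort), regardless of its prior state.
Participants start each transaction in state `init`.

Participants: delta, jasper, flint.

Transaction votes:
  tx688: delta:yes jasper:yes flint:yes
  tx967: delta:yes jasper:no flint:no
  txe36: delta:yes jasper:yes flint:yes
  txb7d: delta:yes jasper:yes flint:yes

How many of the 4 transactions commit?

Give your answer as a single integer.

Answer: 3

Derivation:
tx688: all yes -> commit (commits=1)
tx967: no from jasper, flint -> abort (commits=1)
txe36: all yes -> commit (commits=2)
txb7d: all yes -> commit (commits=3)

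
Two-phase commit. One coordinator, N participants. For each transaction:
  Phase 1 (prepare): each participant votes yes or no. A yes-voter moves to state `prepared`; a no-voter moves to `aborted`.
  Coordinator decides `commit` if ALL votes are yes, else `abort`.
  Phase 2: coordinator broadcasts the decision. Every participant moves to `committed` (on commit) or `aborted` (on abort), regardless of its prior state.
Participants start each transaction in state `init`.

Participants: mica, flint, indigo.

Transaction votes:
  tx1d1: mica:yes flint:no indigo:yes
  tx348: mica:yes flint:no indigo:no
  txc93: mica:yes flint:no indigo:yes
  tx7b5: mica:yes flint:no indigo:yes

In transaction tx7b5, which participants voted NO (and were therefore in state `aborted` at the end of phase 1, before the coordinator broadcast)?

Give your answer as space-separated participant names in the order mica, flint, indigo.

Txn tx7b5 phase 1: mica yes -> prepared; flint no -> aborted; indigo yes -> prepared

Answer: flint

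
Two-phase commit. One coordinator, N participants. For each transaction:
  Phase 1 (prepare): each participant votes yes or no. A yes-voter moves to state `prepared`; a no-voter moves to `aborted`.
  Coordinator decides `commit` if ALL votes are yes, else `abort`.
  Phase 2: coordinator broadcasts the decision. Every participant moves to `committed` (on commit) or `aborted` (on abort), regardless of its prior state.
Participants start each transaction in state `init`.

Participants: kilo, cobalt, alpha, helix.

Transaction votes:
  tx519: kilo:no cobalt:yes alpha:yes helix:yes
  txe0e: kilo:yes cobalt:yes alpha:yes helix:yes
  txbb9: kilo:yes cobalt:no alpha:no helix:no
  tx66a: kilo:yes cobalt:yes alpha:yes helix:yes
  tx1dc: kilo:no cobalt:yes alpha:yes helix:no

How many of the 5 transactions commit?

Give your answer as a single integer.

tx519: no from kilo -> abort (commits=0)
txe0e: all yes -> commit (commits=1)
txbb9: no from cobalt, alpha, helix -> abort (commits=1)
tx66a: all yes -> commit (commits=2)
tx1dc: no from kilo, helix -> abort (commits=2)

Answer: 2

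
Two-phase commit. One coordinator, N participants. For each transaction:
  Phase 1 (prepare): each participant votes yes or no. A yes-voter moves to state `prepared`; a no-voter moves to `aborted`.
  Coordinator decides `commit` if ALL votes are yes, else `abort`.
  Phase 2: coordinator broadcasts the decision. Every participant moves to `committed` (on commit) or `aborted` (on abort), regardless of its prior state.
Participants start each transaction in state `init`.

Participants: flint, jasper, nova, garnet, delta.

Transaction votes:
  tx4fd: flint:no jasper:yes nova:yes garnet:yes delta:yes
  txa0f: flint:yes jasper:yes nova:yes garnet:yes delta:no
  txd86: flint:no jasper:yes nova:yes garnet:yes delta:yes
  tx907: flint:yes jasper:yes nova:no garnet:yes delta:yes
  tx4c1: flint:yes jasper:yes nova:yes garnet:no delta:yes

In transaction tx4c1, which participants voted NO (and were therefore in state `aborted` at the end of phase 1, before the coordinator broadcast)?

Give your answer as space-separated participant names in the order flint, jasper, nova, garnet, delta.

Txn tx4c1 phase 1: flint yes -> prepared; jasper yes -> prepared; nova yes -> prepared; garnet no -> aborted; delta yes -> prepared

Answer: garnet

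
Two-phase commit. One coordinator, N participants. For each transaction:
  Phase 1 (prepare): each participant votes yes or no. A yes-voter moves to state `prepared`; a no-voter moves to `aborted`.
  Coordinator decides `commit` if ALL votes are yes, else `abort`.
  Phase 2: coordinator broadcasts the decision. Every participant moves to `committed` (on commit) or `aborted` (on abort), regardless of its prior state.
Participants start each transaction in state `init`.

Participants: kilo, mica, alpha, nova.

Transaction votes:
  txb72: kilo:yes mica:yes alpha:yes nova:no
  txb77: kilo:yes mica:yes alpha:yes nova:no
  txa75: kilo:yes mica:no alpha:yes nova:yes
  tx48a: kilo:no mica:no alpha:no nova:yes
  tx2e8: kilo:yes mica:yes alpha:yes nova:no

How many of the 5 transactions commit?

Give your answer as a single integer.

txb72: no from nova -> abort (commits=0)
txb77: no from nova -> abort (commits=0)
txa75: no from mica -> abort (commits=0)
tx48a: no from kilo, mica, alpha -> abort (commits=0)
tx2e8: no from nova -> abort (commits=0)

Answer: 0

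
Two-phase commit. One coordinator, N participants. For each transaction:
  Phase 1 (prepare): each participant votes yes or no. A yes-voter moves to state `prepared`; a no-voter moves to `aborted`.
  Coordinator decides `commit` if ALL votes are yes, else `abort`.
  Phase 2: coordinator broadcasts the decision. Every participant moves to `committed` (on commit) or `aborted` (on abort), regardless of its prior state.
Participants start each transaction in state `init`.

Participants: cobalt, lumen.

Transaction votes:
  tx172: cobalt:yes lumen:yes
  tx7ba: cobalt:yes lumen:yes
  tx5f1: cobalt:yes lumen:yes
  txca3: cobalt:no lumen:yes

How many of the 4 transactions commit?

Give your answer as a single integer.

Answer: 3

Derivation:
tx172: all yes -> commit (commits=1)
tx7ba: all yes -> commit (commits=2)
tx5f1: all yes -> commit (commits=3)
txca3: no from cobalt -> abort (commits=3)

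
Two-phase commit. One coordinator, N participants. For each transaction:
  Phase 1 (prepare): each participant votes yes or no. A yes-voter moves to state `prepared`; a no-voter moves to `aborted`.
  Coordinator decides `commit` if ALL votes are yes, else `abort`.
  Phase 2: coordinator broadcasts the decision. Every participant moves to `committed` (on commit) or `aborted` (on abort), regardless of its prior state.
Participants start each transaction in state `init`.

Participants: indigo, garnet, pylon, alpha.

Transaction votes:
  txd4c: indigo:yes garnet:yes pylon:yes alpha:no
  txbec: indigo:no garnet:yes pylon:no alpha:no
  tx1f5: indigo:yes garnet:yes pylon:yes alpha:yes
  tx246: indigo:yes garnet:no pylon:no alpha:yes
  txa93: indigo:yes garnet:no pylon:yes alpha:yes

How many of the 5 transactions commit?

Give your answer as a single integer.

Answer: 1

Derivation:
txd4c: no from alpha -> abort (commits=0)
txbec: no from indigo, pylon, alpha -> abort (commits=0)
tx1f5: all yes -> commit (commits=1)
tx246: no from garnet, pylon -> abort (commits=1)
txa93: no from garnet -> abort (commits=1)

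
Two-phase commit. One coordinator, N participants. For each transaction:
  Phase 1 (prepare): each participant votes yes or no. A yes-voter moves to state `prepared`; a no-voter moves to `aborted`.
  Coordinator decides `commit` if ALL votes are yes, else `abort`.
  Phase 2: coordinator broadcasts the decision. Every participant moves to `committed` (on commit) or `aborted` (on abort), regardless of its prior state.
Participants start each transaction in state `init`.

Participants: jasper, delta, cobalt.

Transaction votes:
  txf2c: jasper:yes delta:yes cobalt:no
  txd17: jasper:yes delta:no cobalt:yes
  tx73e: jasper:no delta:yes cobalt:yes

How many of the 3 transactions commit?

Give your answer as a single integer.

txf2c: no from cobalt -> abort (commits=0)
txd17: no from delta -> abort (commits=0)
tx73e: no from jasper -> abort (commits=0)

Answer: 0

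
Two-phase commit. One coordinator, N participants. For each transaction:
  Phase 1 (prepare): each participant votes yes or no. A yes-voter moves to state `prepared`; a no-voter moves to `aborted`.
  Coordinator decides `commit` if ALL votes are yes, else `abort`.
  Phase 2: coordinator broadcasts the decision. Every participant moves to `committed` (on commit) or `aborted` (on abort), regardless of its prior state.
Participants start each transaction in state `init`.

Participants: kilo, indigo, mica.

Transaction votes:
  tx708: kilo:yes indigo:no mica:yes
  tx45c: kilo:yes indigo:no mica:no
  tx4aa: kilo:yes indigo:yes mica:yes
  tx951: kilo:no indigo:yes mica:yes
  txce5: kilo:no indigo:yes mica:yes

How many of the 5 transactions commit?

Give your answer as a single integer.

Answer: 1

Derivation:
tx708: no from indigo -> abort (commits=0)
tx45c: no from indigo, mica -> abort (commits=0)
tx4aa: all yes -> commit (commits=1)
tx951: no from kilo -> abort (commits=1)
txce5: no from kilo -> abort (commits=1)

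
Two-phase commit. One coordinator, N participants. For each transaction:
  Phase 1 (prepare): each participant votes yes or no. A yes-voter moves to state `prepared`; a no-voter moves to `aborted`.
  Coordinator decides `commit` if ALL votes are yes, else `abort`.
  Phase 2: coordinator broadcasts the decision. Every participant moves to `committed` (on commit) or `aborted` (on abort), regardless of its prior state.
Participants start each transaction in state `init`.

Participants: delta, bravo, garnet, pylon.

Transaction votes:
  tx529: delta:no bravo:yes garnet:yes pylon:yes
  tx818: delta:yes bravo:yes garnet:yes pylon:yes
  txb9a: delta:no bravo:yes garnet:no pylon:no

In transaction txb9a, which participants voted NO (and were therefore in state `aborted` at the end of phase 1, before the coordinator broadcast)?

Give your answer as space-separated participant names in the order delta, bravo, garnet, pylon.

Answer: delta garnet pylon

Derivation:
Txn txb9a phase 1: delta no -> aborted; bravo yes -> prepared; garnet no -> aborted; pylon no -> aborted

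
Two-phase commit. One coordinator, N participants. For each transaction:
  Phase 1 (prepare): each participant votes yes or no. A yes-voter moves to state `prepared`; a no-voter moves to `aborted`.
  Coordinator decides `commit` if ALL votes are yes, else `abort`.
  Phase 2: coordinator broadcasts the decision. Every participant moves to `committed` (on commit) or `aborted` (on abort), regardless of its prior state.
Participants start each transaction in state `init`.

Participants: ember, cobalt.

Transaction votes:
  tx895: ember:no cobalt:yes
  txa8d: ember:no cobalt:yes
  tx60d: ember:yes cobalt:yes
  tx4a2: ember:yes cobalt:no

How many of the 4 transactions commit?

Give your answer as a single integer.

Answer: 1

Derivation:
tx895: no from ember -> abort (commits=0)
txa8d: no from ember -> abort (commits=0)
tx60d: all yes -> commit (commits=1)
tx4a2: no from cobalt -> abort (commits=1)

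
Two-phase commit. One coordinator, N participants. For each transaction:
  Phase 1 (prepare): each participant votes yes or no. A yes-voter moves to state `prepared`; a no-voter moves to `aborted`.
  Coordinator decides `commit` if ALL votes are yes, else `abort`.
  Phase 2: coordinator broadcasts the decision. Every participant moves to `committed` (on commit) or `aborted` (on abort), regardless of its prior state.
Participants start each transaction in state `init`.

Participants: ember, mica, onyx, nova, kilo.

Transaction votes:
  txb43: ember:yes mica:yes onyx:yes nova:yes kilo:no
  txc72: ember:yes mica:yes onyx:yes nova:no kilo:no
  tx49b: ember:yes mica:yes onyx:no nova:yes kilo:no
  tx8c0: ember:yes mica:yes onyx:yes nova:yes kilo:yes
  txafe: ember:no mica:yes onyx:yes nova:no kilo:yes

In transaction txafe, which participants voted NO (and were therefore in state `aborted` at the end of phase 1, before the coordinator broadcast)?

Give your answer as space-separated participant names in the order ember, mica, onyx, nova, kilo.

Txn txafe phase 1: ember no -> aborted; mica yes -> prepared; onyx yes -> prepared; nova no -> aborted; kilo yes -> prepared

Answer: ember nova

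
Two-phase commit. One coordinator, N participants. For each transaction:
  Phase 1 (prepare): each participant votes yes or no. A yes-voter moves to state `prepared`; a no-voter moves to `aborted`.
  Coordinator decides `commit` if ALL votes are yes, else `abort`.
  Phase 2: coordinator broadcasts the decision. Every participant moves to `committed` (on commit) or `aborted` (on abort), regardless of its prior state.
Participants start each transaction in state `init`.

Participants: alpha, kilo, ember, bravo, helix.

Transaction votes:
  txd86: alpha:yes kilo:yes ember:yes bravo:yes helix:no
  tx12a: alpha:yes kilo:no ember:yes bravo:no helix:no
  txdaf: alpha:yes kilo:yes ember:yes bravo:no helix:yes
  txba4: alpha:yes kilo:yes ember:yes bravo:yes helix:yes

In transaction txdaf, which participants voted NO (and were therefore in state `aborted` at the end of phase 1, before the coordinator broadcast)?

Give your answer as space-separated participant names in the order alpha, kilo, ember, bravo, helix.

Answer: bravo

Derivation:
Txn txdaf phase 1: alpha yes -> prepared; kilo yes -> prepared; ember yes -> prepared; bravo no -> aborted; helix yes -> prepared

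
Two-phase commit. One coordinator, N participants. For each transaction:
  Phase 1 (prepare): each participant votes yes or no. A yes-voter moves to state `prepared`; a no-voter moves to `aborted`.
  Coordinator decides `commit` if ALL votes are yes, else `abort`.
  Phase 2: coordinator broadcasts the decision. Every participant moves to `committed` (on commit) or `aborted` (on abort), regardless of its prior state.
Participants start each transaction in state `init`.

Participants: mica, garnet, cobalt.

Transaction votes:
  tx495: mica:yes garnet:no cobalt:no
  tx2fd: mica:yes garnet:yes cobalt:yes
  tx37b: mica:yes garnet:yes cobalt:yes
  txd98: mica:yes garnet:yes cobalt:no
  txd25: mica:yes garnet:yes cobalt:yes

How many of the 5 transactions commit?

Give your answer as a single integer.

tx495: no from garnet, cobalt -> abort (commits=0)
tx2fd: all yes -> commit (commits=1)
tx37b: all yes -> commit (commits=2)
txd98: no from cobalt -> abort (commits=2)
txd25: all yes -> commit (commits=3)

Answer: 3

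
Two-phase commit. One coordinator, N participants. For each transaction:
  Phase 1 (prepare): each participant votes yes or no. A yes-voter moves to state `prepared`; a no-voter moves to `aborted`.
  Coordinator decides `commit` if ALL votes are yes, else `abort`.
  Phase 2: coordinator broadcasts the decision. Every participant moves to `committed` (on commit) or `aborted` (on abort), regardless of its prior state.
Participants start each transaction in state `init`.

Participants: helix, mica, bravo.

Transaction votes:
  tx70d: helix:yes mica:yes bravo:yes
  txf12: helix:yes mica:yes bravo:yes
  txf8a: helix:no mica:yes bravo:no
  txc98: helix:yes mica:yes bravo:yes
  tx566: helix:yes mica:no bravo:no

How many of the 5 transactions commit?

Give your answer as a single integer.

Answer: 3

Derivation:
tx70d: all yes -> commit (commits=1)
txf12: all yes -> commit (commits=2)
txf8a: no from helix, bravo -> abort (commits=2)
txc98: all yes -> commit (commits=3)
tx566: no from mica, bravo -> abort (commits=3)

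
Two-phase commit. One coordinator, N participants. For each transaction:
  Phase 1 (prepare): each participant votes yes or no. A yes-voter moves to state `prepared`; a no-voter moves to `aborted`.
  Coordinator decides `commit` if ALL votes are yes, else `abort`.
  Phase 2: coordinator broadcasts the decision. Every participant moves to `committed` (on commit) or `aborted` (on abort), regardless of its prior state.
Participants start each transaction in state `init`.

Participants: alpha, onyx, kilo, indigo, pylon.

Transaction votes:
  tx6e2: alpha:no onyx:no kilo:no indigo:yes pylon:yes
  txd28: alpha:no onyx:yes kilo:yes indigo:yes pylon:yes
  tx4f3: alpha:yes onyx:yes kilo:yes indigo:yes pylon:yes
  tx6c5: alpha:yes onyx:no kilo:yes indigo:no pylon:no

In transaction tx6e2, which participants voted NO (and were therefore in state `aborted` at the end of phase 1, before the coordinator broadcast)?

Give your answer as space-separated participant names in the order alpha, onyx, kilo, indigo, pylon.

Answer: alpha onyx kilo

Derivation:
Txn tx6e2 phase 1: alpha no -> aborted; onyx no -> aborted; kilo no -> aborted; indigo yes -> prepared; pylon yes -> prepared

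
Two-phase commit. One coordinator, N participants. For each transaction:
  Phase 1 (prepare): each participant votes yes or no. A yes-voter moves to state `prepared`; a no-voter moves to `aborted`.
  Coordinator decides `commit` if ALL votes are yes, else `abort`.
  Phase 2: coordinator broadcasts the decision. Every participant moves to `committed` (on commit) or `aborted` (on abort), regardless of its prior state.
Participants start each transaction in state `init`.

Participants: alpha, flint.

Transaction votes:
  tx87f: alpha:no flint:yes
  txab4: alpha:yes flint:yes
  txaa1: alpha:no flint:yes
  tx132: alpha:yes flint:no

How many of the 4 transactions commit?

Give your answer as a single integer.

tx87f: no from alpha -> abort (commits=0)
txab4: all yes -> commit (commits=1)
txaa1: no from alpha -> abort (commits=1)
tx132: no from flint -> abort (commits=1)

Answer: 1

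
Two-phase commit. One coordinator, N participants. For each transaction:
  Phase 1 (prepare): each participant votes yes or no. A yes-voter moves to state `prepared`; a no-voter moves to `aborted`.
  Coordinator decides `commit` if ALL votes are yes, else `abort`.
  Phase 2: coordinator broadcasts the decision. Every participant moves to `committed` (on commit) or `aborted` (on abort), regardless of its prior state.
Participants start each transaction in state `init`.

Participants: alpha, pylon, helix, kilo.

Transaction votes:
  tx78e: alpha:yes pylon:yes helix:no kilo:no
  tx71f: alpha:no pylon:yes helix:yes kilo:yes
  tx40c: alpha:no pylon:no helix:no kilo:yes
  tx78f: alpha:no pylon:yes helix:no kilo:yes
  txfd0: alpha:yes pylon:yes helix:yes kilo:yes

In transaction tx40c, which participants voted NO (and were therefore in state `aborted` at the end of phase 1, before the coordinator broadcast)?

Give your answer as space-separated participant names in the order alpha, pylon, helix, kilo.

Txn tx40c phase 1: alpha no -> aborted; pylon no -> aborted; helix no -> aborted; kilo yes -> prepared

Answer: alpha pylon helix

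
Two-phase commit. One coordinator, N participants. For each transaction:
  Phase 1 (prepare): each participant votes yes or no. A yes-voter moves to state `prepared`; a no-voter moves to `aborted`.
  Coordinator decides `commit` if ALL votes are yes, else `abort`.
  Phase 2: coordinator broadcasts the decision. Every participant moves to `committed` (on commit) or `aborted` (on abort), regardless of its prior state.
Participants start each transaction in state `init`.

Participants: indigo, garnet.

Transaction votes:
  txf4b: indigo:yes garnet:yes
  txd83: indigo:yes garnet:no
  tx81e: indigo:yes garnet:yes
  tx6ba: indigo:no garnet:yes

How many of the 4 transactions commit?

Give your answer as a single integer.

txf4b: all yes -> commit (commits=1)
txd83: no from garnet -> abort (commits=1)
tx81e: all yes -> commit (commits=2)
tx6ba: no from indigo -> abort (commits=2)

Answer: 2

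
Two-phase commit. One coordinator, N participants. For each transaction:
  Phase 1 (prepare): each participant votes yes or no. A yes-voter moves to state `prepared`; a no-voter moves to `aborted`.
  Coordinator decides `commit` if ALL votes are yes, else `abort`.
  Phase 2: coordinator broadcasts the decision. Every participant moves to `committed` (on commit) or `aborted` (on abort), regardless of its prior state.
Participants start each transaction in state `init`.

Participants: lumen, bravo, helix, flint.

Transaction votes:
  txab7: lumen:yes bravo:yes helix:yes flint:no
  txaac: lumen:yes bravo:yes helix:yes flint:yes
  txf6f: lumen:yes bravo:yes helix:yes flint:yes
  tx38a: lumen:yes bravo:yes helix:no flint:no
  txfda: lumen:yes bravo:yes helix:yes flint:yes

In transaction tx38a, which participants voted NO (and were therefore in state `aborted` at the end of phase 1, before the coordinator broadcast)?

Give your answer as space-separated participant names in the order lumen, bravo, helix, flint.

Answer: helix flint

Derivation:
Txn tx38a phase 1: lumen yes -> prepared; bravo yes -> prepared; helix no -> aborted; flint no -> aborted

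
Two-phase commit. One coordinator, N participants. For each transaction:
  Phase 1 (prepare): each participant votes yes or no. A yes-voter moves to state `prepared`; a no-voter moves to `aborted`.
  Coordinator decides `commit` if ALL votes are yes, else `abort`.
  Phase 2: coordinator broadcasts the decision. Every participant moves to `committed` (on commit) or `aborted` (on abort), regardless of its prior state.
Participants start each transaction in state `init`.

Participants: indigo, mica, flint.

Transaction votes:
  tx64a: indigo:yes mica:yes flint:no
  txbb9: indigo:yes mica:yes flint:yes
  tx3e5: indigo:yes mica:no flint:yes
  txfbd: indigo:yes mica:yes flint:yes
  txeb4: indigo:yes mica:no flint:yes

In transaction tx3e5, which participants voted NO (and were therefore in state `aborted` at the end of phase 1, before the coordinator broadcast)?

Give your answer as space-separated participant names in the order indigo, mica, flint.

Txn tx3e5 phase 1: indigo yes -> prepared; mica no -> aborted; flint yes -> prepared

Answer: mica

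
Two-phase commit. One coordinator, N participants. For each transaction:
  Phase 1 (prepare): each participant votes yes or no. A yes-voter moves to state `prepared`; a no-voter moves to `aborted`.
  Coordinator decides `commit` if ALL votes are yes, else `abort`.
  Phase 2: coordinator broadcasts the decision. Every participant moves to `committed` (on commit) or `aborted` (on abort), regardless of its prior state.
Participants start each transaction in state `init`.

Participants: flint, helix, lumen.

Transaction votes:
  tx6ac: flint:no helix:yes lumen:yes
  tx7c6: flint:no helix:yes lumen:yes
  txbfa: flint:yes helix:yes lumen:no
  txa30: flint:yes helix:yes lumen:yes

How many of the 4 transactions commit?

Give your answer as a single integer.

tx6ac: no from flint -> abort (commits=0)
tx7c6: no from flint -> abort (commits=0)
txbfa: no from lumen -> abort (commits=0)
txa30: all yes -> commit (commits=1)

Answer: 1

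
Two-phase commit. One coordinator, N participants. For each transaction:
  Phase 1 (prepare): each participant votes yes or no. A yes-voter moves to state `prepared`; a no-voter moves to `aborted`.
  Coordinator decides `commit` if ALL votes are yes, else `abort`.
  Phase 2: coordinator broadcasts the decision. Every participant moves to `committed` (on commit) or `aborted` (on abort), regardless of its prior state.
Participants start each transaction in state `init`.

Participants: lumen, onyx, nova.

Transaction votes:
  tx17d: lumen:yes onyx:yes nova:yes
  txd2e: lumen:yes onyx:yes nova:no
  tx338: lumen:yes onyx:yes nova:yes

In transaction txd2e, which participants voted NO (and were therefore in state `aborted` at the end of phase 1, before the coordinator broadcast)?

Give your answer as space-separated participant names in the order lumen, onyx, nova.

Answer: nova

Derivation:
Txn txd2e phase 1: lumen yes -> prepared; onyx yes -> prepared; nova no -> aborted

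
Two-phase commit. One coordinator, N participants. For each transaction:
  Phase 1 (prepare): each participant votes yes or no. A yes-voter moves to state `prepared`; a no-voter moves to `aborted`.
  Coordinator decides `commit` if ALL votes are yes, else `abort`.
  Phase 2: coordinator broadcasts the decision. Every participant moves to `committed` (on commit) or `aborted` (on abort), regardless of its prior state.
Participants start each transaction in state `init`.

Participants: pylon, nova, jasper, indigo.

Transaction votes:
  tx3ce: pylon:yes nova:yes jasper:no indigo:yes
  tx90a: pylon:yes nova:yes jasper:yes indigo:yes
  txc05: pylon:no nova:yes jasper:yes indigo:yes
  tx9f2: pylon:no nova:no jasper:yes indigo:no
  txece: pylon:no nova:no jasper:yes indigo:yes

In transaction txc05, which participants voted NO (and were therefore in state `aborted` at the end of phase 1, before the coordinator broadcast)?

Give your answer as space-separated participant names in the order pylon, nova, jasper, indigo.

Answer: pylon

Derivation:
Txn txc05 phase 1: pylon no -> aborted; nova yes -> prepared; jasper yes -> prepared; indigo yes -> prepared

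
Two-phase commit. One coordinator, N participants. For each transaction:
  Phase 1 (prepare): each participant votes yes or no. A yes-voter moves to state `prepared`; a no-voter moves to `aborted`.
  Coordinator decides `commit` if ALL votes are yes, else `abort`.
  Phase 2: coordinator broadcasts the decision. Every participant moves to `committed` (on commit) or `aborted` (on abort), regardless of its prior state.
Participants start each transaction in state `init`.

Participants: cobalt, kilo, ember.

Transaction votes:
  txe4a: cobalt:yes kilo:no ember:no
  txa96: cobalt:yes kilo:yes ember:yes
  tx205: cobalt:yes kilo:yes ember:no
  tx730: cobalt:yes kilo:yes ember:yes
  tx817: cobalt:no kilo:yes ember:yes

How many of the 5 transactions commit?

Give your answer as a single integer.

Answer: 2

Derivation:
txe4a: no from kilo, ember -> abort (commits=0)
txa96: all yes -> commit (commits=1)
tx205: no from ember -> abort (commits=1)
tx730: all yes -> commit (commits=2)
tx817: no from cobalt -> abort (commits=2)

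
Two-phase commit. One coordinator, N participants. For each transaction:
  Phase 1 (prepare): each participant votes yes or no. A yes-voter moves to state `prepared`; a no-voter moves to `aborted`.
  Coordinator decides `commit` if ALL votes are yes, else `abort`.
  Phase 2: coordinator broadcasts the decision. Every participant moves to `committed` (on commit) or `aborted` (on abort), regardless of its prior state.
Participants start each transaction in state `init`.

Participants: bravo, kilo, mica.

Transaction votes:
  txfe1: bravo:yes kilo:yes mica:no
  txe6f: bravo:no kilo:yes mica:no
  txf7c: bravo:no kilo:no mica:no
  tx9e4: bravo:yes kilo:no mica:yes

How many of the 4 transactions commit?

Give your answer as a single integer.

Answer: 0

Derivation:
txfe1: no from mica -> abort (commits=0)
txe6f: no from bravo, mica -> abort (commits=0)
txf7c: no from bravo, kilo, mica -> abort (commits=0)
tx9e4: no from kilo -> abort (commits=0)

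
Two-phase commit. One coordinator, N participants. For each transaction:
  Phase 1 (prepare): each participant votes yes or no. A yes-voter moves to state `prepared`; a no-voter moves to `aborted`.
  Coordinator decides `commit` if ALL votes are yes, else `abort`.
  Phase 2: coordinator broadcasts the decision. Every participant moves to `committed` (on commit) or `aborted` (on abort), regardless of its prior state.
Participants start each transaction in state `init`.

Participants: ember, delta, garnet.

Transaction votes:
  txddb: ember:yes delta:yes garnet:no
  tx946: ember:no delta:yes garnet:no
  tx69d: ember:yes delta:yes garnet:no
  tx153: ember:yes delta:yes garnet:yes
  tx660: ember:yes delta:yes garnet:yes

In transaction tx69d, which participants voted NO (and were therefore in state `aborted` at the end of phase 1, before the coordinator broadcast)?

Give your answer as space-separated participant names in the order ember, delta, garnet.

Answer: garnet

Derivation:
Txn tx69d phase 1: ember yes -> prepared; delta yes -> prepared; garnet no -> aborted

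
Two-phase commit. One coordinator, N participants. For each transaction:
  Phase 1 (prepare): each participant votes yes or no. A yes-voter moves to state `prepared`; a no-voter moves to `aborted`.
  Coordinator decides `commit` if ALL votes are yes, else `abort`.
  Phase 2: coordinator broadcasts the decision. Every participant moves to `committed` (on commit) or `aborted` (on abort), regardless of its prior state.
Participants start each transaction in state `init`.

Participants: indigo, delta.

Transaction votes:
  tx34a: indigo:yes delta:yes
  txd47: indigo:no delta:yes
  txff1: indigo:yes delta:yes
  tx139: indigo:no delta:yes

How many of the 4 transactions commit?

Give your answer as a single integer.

tx34a: all yes -> commit (commits=1)
txd47: no from indigo -> abort (commits=1)
txff1: all yes -> commit (commits=2)
tx139: no from indigo -> abort (commits=2)

Answer: 2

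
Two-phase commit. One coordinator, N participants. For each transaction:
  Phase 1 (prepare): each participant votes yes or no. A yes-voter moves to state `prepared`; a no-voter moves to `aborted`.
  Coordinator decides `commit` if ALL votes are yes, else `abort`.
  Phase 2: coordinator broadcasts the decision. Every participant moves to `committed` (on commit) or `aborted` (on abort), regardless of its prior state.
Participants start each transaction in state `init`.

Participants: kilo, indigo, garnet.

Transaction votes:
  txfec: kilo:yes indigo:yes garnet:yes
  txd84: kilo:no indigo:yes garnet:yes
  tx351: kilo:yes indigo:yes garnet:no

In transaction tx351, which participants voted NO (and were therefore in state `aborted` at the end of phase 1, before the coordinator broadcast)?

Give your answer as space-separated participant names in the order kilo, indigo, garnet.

Txn tx351 phase 1: kilo yes -> prepared; indigo yes -> prepared; garnet no -> aborted

Answer: garnet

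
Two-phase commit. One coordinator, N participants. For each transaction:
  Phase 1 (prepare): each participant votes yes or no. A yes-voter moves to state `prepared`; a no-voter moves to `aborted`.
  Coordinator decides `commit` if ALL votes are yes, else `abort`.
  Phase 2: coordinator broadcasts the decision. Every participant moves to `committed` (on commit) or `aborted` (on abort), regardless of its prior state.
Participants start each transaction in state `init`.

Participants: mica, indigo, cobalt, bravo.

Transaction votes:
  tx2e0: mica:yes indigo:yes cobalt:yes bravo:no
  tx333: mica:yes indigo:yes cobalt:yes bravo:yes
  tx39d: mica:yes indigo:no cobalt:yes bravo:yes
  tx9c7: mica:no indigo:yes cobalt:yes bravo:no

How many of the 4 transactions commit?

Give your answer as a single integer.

Answer: 1

Derivation:
tx2e0: no from bravo -> abort (commits=0)
tx333: all yes -> commit (commits=1)
tx39d: no from indigo -> abort (commits=1)
tx9c7: no from mica, bravo -> abort (commits=1)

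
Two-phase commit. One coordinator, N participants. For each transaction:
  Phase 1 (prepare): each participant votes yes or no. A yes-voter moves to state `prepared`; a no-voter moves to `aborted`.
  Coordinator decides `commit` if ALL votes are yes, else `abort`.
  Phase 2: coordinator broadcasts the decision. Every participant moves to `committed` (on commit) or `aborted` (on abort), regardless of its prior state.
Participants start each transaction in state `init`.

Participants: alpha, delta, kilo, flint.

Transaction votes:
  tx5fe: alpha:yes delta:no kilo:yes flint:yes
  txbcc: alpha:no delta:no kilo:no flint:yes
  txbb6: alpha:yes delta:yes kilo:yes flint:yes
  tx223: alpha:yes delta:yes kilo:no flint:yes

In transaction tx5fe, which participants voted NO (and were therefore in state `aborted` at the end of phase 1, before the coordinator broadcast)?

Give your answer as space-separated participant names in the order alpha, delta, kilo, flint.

Txn tx5fe phase 1: alpha yes -> prepared; delta no -> aborted; kilo yes -> prepared; flint yes -> prepared

Answer: delta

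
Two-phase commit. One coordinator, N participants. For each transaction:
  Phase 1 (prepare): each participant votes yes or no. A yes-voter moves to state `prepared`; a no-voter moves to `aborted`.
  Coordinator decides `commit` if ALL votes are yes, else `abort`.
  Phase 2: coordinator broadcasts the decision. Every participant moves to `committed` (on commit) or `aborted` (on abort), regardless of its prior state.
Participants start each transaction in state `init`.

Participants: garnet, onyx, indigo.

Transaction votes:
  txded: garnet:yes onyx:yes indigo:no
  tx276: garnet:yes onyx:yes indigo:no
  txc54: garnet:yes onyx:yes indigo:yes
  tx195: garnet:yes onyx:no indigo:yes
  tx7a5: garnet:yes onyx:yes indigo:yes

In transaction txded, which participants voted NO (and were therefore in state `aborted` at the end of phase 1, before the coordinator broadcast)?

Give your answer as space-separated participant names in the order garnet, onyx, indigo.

Answer: indigo

Derivation:
Txn txded phase 1: garnet yes -> prepared; onyx yes -> prepared; indigo no -> aborted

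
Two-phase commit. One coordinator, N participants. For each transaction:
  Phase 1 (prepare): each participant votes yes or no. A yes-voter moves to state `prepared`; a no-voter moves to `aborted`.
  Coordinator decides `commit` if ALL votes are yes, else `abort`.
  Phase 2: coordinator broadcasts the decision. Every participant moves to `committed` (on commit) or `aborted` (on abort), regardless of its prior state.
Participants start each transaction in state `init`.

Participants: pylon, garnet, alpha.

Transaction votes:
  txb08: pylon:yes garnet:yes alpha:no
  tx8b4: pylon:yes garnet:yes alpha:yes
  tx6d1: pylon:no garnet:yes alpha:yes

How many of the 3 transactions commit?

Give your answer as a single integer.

Answer: 1

Derivation:
txb08: no from alpha -> abort (commits=0)
tx8b4: all yes -> commit (commits=1)
tx6d1: no from pylon -> abort (commits=1)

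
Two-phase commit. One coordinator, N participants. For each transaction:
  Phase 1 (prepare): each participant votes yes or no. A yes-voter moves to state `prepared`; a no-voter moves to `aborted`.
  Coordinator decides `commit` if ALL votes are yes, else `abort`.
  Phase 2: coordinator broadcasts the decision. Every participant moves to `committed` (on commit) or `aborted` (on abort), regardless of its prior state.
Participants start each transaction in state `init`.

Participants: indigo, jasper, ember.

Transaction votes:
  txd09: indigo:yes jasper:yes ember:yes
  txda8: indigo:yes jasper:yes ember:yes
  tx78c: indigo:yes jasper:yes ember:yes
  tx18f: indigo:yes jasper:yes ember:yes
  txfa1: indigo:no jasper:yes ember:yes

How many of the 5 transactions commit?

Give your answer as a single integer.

Answer: 4

Derivation:
txd09: all yes -> commit (commits=1)
txda8: all yes -> commit (commits=2)
tx78c: all yes -> commit (commits=3)
tx18f: all yes -> commit (commits=4)
txfa1: no from indigo -> abort (commits=4)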